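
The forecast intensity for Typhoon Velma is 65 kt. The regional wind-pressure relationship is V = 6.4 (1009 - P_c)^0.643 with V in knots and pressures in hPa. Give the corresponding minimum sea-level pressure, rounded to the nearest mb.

ΔP = (V / 6.4)^(1/0.643) = (65/6.4)^1.555.
65/6.4 = 10.156; 10.156^1.555 ≈ 36.79 mb.
P_c = 1009 − 36.79 = 972.21 ≈ 972 mb.

972 mb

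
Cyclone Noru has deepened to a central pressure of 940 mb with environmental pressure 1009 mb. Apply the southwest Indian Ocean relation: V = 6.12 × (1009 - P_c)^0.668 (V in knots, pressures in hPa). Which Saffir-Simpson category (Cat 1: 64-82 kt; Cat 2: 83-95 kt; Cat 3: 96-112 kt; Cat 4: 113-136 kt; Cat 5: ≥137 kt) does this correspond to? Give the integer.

3

ΔP = 1009 − 940 = 69 mb.
V ≈ 6.12 × 69^0.668 = 6.12 × 16.92 ≈ 104 kt.
104 kt falls in the Category 3 band.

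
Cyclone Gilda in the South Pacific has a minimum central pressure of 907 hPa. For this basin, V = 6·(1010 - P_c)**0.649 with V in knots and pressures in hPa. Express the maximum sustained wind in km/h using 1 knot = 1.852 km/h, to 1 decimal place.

ΔP = 1010 − 907 = 103 hPa.
V ≈ 6 × 103^0.649 = 6 × 20.246 ≈ 121.474 kt.
121.474 × 1.852 ≈ 224.97 km/h → 225.0 km/h.

225.0 km/h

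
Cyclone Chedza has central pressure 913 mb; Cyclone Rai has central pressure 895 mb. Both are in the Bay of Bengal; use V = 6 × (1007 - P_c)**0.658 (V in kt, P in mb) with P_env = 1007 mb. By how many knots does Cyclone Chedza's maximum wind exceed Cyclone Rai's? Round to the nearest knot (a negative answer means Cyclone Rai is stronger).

Cyclone Chedza: ΔP = 94; V ≈ 6 × 94^0.658 ≈ 119.25 kt.
Cyclone Rai: ΔP = 112; V ≈ 6 × 112^0.658 ≈ 133.82 kt.
Difference ≈ 119.25 − 133.82 = -14.57 → -15 kt.

-15 kt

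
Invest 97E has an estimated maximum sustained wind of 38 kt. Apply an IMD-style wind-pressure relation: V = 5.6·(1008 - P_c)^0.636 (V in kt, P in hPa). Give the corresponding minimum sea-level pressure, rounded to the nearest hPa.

988 hPa

ΔP = (V / 5.6)^(1/0.636) = (38/5.6)^1.572.
38/5.6 = 6.786; 6.786^1.572 ≈ 20.30 hPa.
P_c = 1008 − 20.30 = 987.70 ≈ 988 hPa.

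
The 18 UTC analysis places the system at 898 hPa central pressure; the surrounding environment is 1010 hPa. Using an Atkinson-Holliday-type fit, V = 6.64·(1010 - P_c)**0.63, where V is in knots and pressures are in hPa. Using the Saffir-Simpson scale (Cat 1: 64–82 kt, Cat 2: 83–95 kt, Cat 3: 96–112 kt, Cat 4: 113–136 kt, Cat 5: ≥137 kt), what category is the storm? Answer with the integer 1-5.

4

ΔP = 1010 − 898 = 112 hPa.
V ≈ 6.64 × 112^0.63 = 6.64 × 19.54 ≈ 130 kt.
130 kt falls in the Category 4 band.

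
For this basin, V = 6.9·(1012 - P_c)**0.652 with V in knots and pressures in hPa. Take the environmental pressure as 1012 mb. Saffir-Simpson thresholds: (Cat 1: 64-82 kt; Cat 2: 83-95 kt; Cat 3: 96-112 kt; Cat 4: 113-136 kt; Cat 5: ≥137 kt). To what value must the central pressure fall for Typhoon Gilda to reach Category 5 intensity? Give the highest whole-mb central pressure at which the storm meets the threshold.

914 mb

Category 5 begins at V = 137 kt.
Required ΔP = (137/6.9)^(1/0.652) = 19.855^1.534 ≈ 97.86 mb.
P_c ≤ 1012 − 97.86 = 914.14, so the highest integer P_c is 914 mb.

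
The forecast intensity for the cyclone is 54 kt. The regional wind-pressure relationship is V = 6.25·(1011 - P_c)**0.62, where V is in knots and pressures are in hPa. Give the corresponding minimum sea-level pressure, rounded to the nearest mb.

979 mb

ΔP = (V / 6.25)^(1/0.62) = (54/6.25)^1.613.
54/6.25 = 8.640; 8.640^1.613 ≈ 32.40 mb.
P_c = 1011 − 32.40 = 978.60 ≈ 979 mb.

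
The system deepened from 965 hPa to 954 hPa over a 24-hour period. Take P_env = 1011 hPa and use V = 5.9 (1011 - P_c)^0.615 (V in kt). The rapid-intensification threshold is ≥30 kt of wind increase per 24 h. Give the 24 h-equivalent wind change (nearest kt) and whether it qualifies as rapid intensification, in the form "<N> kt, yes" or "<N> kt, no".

9 kt, no

V₁: ΔP = 46, V ≈ 5.9 × 46^0.615 ≈ 62.15 kt.
V₂: ΔP = 57, V ≈ 5.9 × 57^0.615 ≈ 70.91 kt.
ΔV over 24 h = 8.76 kt → 24 h equivalent = 8.76 × 24/24 ≈ 8.76 kt.
9 kt < 30 kt ⇒ not rapid intensification.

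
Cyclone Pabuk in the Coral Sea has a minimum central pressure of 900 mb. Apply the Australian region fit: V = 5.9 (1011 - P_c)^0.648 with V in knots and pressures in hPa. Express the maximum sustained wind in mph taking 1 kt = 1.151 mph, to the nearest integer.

ΔP = 1011 − 900 = 111 mb.
V ≈ 5.9 × 111^0.648 = 5.9 × 21.153 ≈ 124.802 kt.
124.802 × 1.151 ≈ 143.65 mph → 144 mph.

144 mph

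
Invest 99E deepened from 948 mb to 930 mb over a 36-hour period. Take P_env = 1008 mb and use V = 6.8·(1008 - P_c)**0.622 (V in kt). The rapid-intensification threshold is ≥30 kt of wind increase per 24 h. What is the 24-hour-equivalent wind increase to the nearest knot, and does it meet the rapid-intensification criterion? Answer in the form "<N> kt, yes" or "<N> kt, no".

V₁: ΔP = 60, V ≈ 6.8 × 60^0.622 ≈ 86.80 kt.
V₂: ΔP = 78, V ≈ 6.8 × 78^0.622 ≈ 102.19 kt.
ΔV over 36 h = 15.39 kt → 24 h equivalent = 15.39 × 24/36 ≈ 10.26 kt.
10 kt < 30 kt ⇒ not rapid intensification.

10 kt, no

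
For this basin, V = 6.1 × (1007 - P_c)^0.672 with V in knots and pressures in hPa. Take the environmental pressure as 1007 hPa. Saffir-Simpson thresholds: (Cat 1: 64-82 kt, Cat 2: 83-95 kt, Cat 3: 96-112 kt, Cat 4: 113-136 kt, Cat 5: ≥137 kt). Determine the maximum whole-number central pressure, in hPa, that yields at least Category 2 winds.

958 hPa

Category 2 begins at V = 83 kt.
Required ΔP = (83/6.1)^(1/0.672) = 13.607^1.488 ≈ 48.65 hPa.
P_c ≤ 1007 − 48.65 = 958.35, so the highest integer P_c is 958 hPa.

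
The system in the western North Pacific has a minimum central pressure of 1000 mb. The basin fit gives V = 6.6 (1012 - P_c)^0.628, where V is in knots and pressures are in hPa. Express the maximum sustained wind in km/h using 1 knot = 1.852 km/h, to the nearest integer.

ΔP = 1012 − 1000 = 12 mb.
V ≈ 6.6 × 12^0.628 = 6.6 × 4.761 ≈ 31.425 kt.
31.425 × 1.852 ≈ 58.20 km/h → 58 km/h.

58 km/h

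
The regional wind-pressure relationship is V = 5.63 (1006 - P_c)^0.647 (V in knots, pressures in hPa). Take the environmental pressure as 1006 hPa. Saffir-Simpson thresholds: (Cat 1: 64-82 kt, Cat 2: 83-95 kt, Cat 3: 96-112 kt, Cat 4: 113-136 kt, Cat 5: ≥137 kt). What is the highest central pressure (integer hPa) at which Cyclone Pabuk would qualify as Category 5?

Category 5 begins at V = 137 kt.
Required ΔP = (137/5.63)^(1/0.647) = 24.334^1.546 ≈ 138.84 hPa.
P_c ≤ 1006 − 138.84 = 867.16, so the highest integer P_c is 867 hPa.

867 hPa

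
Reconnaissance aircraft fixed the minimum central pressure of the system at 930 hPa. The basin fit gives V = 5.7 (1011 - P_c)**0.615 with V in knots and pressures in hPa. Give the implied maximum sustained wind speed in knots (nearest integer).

ΔP = 1011 − 930 = 81 hPa.
81^0.615 ≈ 14.918.
V ≈ 5.7 × 14.918 ≈ 85.0 kt.

85 kt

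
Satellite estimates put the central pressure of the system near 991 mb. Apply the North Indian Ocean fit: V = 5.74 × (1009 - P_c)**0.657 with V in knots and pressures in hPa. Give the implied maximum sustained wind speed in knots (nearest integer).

38 kt

ΔP = 1009 − 991 = 18 mb.
18^0.657 ≈ 6.679.
V ≈ 5.74 × 6.679 ≈ 38.3 kt.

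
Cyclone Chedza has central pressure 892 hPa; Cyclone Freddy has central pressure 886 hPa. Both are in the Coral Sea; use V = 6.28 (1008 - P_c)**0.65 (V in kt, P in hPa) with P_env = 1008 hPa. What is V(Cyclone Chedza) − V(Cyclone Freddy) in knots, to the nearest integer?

Cyclone Chedza: ΔP = 116; V ≈ 6.28 × 116^0.65 ≈ 137.99 kt.
Cyclone Freddy: ΔP = 122; V ≈ 6.28 × 122^0.65 ≈ 142.59 kt.
Difference ≈ 137.99 − 142.59 = -4.60 → -5 kt.

-5 kt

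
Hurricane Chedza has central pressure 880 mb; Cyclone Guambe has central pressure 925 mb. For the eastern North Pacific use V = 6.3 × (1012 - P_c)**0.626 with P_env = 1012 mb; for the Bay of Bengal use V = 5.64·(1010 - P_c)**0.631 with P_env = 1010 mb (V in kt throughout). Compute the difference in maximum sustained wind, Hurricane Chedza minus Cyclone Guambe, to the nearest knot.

Hurricane Chedza: ΔP = 132; V ≈ 6.3 × 132^0.626 ≈ 133.91 kt.
Cyclone Guambe: ΔP = 85; V ≈ 5.64 × 85^0.631 ≈ 93.06 kt.
Difference ≈ 133.91 − 93.06 = 40.85 → 41 kt.

41 kt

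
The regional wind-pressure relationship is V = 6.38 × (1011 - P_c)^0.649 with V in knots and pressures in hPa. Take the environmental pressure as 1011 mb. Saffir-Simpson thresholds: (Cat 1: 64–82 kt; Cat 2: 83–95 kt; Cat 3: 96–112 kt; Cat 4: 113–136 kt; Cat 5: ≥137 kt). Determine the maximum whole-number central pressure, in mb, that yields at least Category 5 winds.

Category 5 begins at V = 137 kt.
Required ΔP = (137/6.38)^(1/0.649) = 21.473^1.541 ≈ 112.78 mb.
P_c ≤ 1011 − 112.78 = 898.22, so the highest integer P_c is 898 mb.

898 mb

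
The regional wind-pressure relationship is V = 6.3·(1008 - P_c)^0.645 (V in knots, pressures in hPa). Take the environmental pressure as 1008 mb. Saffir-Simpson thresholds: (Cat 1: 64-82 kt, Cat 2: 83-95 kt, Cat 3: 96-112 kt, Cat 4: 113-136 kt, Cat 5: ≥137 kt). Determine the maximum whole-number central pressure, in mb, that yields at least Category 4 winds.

920 mb

Category 4 begins at V = 113 kt.
Required ΔP = (113/6.3)^(1/0.645) = 17.937^1.550 ≈ 87.86 mb.
P_c ≤ 1008 − 87.86 = 920.14, so the highest integer P_c is 920 mb.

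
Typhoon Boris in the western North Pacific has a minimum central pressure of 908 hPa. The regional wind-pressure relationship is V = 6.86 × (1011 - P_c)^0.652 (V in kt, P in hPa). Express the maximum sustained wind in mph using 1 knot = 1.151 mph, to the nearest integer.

ΔP = 1011 − 908 = 103 hPa.
V ≈ 6.86 × 103^0.652 = 6.86 × 20.529 ≈ 140.830 kt.
140.830 × 1.151 ≈ 162.09 mph → 162 mph.

162 mph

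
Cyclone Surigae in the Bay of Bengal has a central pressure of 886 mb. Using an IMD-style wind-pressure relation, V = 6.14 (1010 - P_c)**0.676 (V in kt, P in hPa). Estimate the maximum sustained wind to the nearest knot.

ΔP = 1010 − 886 = 124 mb.
124^0.676 ≈ 26.011.
V ≈ 6.14 × 26.011 ≈ 159.7 kt.

160 kt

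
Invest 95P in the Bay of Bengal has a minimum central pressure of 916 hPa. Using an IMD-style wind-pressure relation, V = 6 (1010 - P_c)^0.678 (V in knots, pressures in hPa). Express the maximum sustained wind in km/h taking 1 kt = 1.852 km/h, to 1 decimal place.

241.9 km/h

ΔP = 1010 − 916 = 94 hPa.
V ≈ 6 × 94^0.678 = 6 × 21.766 ≈ 130.597 kt.
130.597 × 1.852 ≈ 241.86 km/h → 241.9 km/h.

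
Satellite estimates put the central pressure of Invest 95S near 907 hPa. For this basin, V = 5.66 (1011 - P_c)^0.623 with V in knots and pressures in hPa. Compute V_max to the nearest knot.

ΔP = 1011 − 907 = 104 hPa.
104^0.623 ≈ 18.056.
V ≈ 5.66 × 18.056 ≈ 102.2 kt.

102 kt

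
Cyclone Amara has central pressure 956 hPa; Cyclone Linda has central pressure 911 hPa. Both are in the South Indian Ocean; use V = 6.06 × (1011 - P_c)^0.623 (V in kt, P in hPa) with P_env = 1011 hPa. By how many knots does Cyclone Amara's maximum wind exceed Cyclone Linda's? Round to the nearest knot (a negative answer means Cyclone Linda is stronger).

-33 kt

Cyclone Amara: ΔP = 55; V ≈ 6.06 × 55^0.623 ≈ 73.57 kt.
Cyclone Linda: ΔP = 100; V ≈ 6.06 × 100^0.623 ≈ 106.78 kt.
Difference ≈ 73.57 − 106.78 = -33.21 → -33 kt.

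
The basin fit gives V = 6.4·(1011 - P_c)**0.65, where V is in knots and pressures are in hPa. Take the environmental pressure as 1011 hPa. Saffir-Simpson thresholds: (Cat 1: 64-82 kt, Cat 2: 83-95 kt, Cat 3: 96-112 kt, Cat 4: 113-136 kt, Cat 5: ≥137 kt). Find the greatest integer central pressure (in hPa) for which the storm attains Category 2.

959 hPa

Category 2 begins at V = 83 kt.
Required ΔP = (83/6.4)^(1/0.65) = 12.969^1.538 ≈ 51.54 hPa.
P_c ≤ 1011 − 51.54 = 959.46, so the highest integer P_c is 959 hPa.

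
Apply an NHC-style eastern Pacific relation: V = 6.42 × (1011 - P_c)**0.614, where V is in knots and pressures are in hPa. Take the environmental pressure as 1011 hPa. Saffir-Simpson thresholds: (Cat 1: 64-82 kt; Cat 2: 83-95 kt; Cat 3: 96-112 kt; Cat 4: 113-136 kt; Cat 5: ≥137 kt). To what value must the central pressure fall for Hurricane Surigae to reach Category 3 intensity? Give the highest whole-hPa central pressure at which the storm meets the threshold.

929 hPa

Category 3 begins at V = 96 kt.
Required ΔP = (96/6.42)^(1/0.614) = 14.953^1.629 ≈ 81.89 hPa.
P_c ≤ 1011 − 81.89 = 929.11, so the highest integer P_c is 929 hPa.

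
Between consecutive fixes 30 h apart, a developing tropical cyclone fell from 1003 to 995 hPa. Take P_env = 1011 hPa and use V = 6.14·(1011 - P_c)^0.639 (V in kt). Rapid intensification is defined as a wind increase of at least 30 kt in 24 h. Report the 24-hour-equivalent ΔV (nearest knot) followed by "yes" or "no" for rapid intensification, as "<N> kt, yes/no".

V₁: ΔP = 8, V ≈ 6.14 × 8^0.639 ≈ 23.19 kt.
V₂: ΔP = 16, V ≈ 6.14 × 16^0.639 ≈ 36.11 kt.
ΔV over 30 h = 12.92 kt → 24 h equivalent = 12.92 × 24/30 ≈ 10.34 kt.
10 kt < 30 kt ⇒ not rapid intensification.

10 kt, no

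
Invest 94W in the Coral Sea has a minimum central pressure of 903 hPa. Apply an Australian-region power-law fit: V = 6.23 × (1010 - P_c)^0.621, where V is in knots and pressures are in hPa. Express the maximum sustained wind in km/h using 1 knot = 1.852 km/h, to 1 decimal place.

210.1 km/h

ΔP = 1010 − 903 = 107 hPa.
V ≈ 6.23 × 107^0.621 = 6.23 × 18.207 ≈ 113.432 kt.
113.432 × 1.852 ≈ 210.08 km/h → 210.1 km/h.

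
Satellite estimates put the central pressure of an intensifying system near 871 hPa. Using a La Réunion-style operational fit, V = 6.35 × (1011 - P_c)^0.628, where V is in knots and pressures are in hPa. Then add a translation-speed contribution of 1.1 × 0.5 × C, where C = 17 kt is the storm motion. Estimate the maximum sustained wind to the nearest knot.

151 kt

ΔP = 1011 − 871 = 140 hPa.
140^0.628 ≈ 22.272.
V ≈ 6.35 × 22.272 ≈ 141.4 kt.
Translation term: 1.1 × 0.5 × 17 = 9.35 kt.
Corrected V ≈ 150.75 kt → 151 kt.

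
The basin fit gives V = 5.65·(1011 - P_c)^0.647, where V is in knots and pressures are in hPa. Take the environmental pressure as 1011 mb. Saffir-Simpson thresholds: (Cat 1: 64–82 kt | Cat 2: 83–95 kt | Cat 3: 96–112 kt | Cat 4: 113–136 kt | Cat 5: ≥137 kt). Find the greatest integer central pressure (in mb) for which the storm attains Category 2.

947 mb

Category 2 begins at V = 83 kt.
Required ΔP = (83/5.65)^(1/0.647) = 14.690^1.546 ≈ 63.64 mb.
P_c ≤ 1011 − 63.64 = 947.36, so the highest integer P_c is 947 mb.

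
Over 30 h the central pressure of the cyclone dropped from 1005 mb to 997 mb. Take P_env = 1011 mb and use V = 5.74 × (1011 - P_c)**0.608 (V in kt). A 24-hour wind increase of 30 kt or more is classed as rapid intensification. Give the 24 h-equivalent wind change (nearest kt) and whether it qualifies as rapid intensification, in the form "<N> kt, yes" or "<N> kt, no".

V₁: ΔP = 6, V ≈ 5.74 × 6^0.608 ≈ 17.06 kt.
V₂: ΔP = 14, V ≈ 5.74 × 14^0.608 ≈ 28.56 kt.
ΔV over 30 h = 11.50 kt → 24 h equivalent = 11.50 × 24/30 ≈ 9.20 kt.
9 kt < 30 kt ⇒ not rapid intensification.

9 kt, no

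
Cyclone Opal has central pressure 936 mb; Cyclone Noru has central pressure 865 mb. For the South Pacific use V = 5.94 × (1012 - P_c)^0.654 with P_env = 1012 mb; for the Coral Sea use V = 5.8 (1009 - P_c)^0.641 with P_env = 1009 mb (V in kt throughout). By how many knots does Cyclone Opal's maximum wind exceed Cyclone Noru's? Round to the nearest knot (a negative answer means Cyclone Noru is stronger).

Cyclone Opal: ΔP = 76; V ≈ 5.94 × 76^0.654 ≈ 100.89 kt.
Cyclone Noru: ΔP = 144; V ≈ 5.8 × 144^0.641 ≈ 140.26 kt.
Difference ≈ 100.89 − 140.26 = -39.37 → -39 kt.

-39 kt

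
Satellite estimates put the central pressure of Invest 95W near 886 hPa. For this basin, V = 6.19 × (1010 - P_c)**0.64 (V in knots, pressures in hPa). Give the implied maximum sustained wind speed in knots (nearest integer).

ΔP = 1010 − 886 = 124 hPa.
124^0.64 ≈ 21.867.
V ≈ 6.19 × 21.867 ≈ 135.4 kt.

135 kt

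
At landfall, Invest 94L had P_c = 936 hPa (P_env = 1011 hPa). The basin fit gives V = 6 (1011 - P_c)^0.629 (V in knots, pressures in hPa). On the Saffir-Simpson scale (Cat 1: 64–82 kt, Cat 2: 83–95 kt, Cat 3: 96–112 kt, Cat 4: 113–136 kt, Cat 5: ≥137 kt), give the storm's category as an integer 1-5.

2

ΔP = 1011 − 936 = 75 hPa.
V ≈ 6 × 75^0.629 = 6 × 15.12 ≈ 91 kt.
91 kt falls in the Category 2 band.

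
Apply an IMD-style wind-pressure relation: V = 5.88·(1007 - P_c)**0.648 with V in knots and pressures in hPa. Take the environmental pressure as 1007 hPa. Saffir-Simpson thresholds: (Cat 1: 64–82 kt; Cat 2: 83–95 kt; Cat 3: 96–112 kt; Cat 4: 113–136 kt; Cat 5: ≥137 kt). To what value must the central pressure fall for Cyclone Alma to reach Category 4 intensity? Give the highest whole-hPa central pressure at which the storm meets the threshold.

Category 4 begins at V = 113 kt.
Required ΔP = (113/5.88)^(1/0.648) = 19.218^1.543 ≈ 95.72 hPa.
P_c ≤ 1007 − 95.72 = 911.28, so the highest integer P_c is 911 hPa.

911 hPa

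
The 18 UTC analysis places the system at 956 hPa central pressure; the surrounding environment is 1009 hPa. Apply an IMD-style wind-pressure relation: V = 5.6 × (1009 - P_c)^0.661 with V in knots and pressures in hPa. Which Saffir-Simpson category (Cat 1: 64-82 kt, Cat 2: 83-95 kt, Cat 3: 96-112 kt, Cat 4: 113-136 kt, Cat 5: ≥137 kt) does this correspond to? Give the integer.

ΔP = 1009 − 956 = 53 hPa.
V ≈ 5.6 × 53^0.661 = 5.6 × 13.80 ≈ 77 kt.
77 kt falls in the Category 1 band.

1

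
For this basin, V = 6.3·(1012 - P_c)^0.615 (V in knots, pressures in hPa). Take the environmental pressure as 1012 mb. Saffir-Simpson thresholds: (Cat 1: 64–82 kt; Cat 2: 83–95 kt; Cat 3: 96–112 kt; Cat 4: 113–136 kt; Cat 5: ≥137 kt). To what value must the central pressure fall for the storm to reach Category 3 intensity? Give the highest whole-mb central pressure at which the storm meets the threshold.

928 mb

Category 3 begins at V = 96 kt.
Required ΔP = (96/6.3)^(1/0.615) = 15.238^1.626 ≈ 83.84 mb.
P_c ≤ 1012 − 83.84 = 928.16, so the highest integer P_c is 928 mb.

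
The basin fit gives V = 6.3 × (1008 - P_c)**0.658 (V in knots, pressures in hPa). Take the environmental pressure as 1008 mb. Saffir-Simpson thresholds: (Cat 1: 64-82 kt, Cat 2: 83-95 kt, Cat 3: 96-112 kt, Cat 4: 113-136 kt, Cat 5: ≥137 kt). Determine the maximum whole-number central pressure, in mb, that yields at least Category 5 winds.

Category 5 begins at V = 137 kt.
Required ΔP = (137/6.3)^(1/0.658) = 21.746^1.520 ≈ 107.77 mb.
P_c ≤ 1008 − 107.77 = 900.23, so the highest integer P_c is 900 mb.

900 mb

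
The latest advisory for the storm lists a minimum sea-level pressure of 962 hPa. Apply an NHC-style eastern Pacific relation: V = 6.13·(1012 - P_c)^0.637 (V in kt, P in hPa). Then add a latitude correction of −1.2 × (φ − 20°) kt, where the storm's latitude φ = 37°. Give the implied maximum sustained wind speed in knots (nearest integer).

54 kt

ΔP = 1012 − 962 = 50 hPa.
50^0.637 ≈ 12.085.
V ≈ 6.13 × 12.085 ≈ 74.1 kt.
Latitude correction: −1.2 × (37 − 20) = -20.4 kt.
Corrected V ≈ 53.7 kt → 54 kt.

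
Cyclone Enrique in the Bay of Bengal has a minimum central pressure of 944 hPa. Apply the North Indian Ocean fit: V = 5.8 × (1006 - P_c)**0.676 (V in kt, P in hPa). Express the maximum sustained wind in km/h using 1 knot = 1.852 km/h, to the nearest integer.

ΔP = 1006 − 944 = 62 hPa.
V ≈ 5.8 × 62^0.676 = 5.8 × 16.280 ≈ 94.425 kt.
94.425 × 1.852 ≈ 174.87 km/h → 175 km/h.

175 km/h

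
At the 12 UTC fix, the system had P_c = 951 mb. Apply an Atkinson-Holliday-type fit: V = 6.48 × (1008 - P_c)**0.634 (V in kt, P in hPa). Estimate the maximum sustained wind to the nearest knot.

84 kt

ΔP = 1008 − 951 = 57 mb.
57^0.634 ≈ 12.979.
V ≈ 6.48 × 12.979 ≈ 84.1 kt.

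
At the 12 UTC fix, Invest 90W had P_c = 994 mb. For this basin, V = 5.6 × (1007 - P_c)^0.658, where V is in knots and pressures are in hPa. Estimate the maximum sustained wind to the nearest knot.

ΔP = 1007 − 994 = 13 mb.
13^0.658 ≈ 5.407.
V ≈ 5.6 × 5.407 ≈ 30.3 kt.

30 kt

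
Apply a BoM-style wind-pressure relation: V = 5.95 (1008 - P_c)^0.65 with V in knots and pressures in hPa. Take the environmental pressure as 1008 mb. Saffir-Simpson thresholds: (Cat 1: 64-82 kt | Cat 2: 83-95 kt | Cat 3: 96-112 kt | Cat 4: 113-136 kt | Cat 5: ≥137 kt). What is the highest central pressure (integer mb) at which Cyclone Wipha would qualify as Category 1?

Category 1 begins at V = 64 kt.
Required ΔP = (64/5.95)^(1/0.65) = 10.756^1.538 ≈ 38.65 mb.
P_c ≤ 1008 − 38.65 = 969.35, so the highest integer P_c is 969 mb.

969 mb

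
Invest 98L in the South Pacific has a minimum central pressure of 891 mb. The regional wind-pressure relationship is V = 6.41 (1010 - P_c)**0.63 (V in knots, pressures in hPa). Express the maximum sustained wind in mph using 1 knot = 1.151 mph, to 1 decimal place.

149.8 mph

ΔP = 1010 − 891 = 119 mb.
V ≈ 6.41 × 119^0.63 = 6.41 × 20.305 ≈ 130.153 kt.
130.153 × 1.151 ≈ 149.81 mph → 149.8 mph.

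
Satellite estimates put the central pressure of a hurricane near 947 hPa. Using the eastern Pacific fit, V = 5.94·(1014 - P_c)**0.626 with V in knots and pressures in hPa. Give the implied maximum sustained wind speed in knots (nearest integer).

ΔP = 1014 − 947 = 67 hPa.
67^0.626 ≈ 13.903.
V ≈ 5.94 × 13.903 ≈ 82.6 kt.

83 kt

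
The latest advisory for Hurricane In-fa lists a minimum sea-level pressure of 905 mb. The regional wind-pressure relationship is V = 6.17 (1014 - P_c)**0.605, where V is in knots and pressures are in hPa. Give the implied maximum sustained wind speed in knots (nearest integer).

105 kt

ΔP = 1014 − 905 = 109 mb.
109^0.605 ≈ 17.086.
V ≈ 6.17 × 17.086 ≈ 105.4 kt.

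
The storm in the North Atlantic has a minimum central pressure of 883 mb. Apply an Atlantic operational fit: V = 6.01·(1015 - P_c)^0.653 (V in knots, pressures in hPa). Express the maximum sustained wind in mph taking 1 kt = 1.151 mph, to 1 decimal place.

167.8 mph

ΔP = 1015 − 883 = 132 mb.
V ≈ 6.01 × 132^0.653 = 6.01 × 24.251 ≈ 145.750 kt.
145.750 × 1.151 ≈ 167.76 mph → 167.8 mph.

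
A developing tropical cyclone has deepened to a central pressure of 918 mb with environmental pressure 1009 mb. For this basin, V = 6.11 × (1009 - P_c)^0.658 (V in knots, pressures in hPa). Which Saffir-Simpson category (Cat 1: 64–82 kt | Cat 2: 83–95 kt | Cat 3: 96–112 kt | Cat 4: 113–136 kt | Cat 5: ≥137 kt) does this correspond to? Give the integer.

4

ΔP = 1009 − 918 = 91 mb.
V ≈ 6.11 × 91^0.658 = 6.11 × 19.46 ≈ 119 kt.
119 kt falls in the Category 4 band.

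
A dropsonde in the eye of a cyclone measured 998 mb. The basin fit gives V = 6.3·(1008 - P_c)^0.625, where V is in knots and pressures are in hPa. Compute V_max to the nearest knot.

27 kt

ΔP = 1008 − 998 = 10 mb.
10^0.625 ≈ 4.217.
V ≈ 6.3 × 4.217 ≈ 26.6 kt.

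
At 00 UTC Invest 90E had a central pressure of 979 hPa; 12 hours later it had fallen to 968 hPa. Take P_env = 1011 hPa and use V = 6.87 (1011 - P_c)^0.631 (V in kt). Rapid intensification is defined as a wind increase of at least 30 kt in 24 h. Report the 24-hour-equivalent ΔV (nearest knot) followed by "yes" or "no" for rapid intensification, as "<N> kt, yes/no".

V₁: ΔP = 32, V ≈ 6.87 × 32^0.631 ≈ 61.19 kt.
V₂: ΔP = 43, V ≈ 6.87 × 43^0.631 ≈ 73.74 kt.
ΔV over 12 h = 12.55 kt → 24 h equivalent = 12.55 × 24/12 ≈ 25.10 kt.
25 kt < 30 kt ⇒ not rapid intensification.

25 kt, no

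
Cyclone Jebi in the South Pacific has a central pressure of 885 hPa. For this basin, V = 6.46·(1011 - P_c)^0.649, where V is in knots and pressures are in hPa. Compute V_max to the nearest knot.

ΔP = 1011 − 885 = 126 hPa.
126^0.649 ≈ 23.075.
V ≈ 6.46 × 23.075 ≈ 149.1 kt.

149 kt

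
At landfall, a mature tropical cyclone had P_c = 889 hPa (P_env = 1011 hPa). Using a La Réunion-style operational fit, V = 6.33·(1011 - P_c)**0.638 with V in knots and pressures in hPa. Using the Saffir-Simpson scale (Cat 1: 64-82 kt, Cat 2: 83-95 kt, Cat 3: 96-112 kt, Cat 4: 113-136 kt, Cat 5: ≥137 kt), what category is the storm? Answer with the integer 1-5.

ΔP = 1011 − 889 = 122 hPa.
V ≈ 6.33 × 122^0.638 = 6.33 × 21.43 ≈ 136 kt.
136 kt falls in the Category 4 band.

4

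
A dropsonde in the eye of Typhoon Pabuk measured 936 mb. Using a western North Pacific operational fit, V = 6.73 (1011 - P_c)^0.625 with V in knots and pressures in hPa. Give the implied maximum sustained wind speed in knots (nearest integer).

ΔP = 1011 − 936 = 75 mb.
75^0.625 ≈ 14.856.
V ≈ 6.73 × 14.856 ≈ 100.0 kt.

100 kt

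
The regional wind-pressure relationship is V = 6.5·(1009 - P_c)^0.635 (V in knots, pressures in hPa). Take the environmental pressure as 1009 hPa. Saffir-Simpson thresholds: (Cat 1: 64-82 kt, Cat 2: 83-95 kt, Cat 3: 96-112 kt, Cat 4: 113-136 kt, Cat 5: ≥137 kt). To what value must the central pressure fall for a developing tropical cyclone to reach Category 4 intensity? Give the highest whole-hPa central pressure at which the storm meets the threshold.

919 hPa

Category 4 begins at V = 113 kt.
Required ΔP = (113/6.5)^(1/0.635) = 17.385^1.575 ≈ 89.75 hPa.
P_c ≤ 1009 − 89.75 = 919.25, so the highest integer P_c is 919 hPa.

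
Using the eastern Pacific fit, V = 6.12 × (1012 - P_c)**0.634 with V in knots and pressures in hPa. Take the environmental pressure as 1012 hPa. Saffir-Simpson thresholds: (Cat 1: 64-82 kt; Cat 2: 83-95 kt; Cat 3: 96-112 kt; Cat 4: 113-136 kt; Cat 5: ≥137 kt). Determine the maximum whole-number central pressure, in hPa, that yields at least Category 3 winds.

935 hPa

Category 3 begins at V = 96 kt.
Required ΔP = (96/6.12)^(1/0.634) = 15.686^1.577 ≈ 76.86 hPa.
P_c ≤ 1012 − 76.86 = 935.14, so the highest integer P_c is 935 hPa.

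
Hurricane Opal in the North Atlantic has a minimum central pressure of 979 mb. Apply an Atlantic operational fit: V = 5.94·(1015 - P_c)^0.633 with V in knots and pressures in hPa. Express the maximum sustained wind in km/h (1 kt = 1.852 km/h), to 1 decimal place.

ΔP = 1015 − 979 = 36 mb.
V ≈ 5.94 × 36^0.633 = 5.94 × 9.664 ≈ 57.402 kt.
57.402 × 1.852 ≈ 106.31 km/h → 106.3 km/h.

106.3 km/h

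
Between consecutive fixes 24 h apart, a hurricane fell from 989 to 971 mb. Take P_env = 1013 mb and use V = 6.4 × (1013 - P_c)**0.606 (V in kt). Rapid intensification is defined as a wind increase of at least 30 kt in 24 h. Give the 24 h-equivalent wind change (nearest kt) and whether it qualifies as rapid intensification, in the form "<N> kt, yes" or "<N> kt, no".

18 kt, no

V₁: ΔP = 24, V ≈ 6.4 × 24^0.606 ≈ 43.91 kt.
V₂: ΔP = 42, V ≈ 6.4 × 42^0.606 ≈ 61.64 kt.
ΔV over 24 h = 17.73 kt → 24 h equivalent = 17.73 × 24/24 ≈ 17.73 kt.
18 kt < 30 kt ⇒ not rapid intensification.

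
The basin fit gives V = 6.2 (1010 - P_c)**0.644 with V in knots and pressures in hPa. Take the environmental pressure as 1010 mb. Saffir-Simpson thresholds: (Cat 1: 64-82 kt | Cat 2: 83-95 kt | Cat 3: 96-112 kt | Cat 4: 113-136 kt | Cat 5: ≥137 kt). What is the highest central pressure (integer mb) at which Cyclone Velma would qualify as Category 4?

Category 4 begins at V = 113 kt.
Required ΔP = (113/6.2)^(1/0.644) = 18.226^1.553 ≈ 90.70 mb.
P_c ≤ 1010 − 90.70 = 919.30, so the highest integer P_c is 919 mb.

919 mb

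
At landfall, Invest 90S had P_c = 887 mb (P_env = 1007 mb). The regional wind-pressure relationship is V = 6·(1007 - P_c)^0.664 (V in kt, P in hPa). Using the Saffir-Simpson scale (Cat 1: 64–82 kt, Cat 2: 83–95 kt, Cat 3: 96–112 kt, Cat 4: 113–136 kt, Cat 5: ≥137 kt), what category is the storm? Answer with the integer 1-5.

5

ΔP = 1007 − 887 = 120 mb.
V ≈ 6 × 120^0.664 = 6 × 24.02 ≈ 144 kt.
144 kt falls in the Category 5 band.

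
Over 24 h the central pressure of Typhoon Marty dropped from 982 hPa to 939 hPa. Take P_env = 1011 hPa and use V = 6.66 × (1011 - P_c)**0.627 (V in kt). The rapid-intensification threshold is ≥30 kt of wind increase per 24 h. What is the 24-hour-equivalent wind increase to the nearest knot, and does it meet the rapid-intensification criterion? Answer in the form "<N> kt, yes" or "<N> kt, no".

V₁: ΔP = 29, V ≈ 6.66 × 29^0.627 ≈ 55.00 kt.
V₂: ΔP = 72, V ≈ 6.66 × 72^0.627 ≈ 97.28 kt.
ΔV over 24 h = 42.28 kt → 24 h equivalent = 42.28 × 24/24 ≈ 42.28 kt.
42 kt ≥ 30 kt ⇒ rapid intensification.

42 kt, yes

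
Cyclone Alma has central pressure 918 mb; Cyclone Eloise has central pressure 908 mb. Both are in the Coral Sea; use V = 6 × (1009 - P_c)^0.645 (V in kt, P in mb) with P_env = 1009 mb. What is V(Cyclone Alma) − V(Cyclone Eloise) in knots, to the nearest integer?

Cyclone Alma: ΔP = 91; V ≈ 6 × 91^0.645 ≈ 110.09 kt.
Cyclone Eloise: ΔP = 101; V ≈ 6 × 101^0.645 ≈ 117.74 kt.
Difference ≈ 110.09 − 117.74 = -7.65 → -8 kt.

-8 kt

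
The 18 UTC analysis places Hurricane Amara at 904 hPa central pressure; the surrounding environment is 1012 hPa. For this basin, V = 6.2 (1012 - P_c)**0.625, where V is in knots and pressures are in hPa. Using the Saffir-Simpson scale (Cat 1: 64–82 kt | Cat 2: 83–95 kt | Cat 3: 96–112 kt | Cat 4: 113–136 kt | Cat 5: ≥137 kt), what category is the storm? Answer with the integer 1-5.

4

ΔP = 1012 − 904 = 108 hPa.
V ≈ 6.2 × 108^0.625 = 6.2 × 18.66 ≈ 116 kt.
116 kt falls in the Category 4 band.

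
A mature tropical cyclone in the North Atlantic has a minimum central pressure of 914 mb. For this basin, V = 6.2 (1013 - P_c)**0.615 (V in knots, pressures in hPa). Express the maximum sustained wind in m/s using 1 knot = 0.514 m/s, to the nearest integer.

ΔP = 1013 − 914 = 99 mb.
V ≈ 6.2 × 99^0.615 = 6.2 × 16.878 ≈ 104.642 kt.
104.642 × 0.514 ≈ 53.79 m/s → 54 m/s.

54 m/s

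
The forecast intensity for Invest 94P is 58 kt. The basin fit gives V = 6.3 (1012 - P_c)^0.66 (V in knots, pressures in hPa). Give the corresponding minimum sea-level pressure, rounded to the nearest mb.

ΔP = (V / 6.3)^(1/0.66) = (58/6.3)^1.515.
58/6.3 = 9.206; 9.206^1.515 ≈ 28.89 mb.
P_c = 1012 − 28.89 = 983.11 ≈ 983 mb.

983 mb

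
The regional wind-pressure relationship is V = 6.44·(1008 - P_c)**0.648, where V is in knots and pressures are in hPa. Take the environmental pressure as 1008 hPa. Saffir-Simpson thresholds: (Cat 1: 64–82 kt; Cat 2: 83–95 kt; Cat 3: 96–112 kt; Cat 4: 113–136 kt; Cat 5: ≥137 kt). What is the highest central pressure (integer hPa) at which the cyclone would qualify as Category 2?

Category 2 begins at V = 83 kt.
Required ΔP = (83/6.44)^(1/0.648) = 12.888^1.543 ≈ 51.67 hPa.
P_c ≤ 1008 − 51.67 = 956.33, so the highest integer P_c is 956 hPa.

956 hPa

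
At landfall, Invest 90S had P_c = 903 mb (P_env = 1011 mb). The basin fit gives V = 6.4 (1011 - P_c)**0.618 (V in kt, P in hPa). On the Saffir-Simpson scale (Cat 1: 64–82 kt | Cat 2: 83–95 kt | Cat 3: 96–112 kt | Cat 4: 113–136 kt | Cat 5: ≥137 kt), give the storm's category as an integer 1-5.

ΔP = 1011 − 903 = 108 mb.
V ≈ 6.4 × 108^0.618 = 6.4 × 18.06 ≈ 116 kt.
116 kt falls in the Category 4 band.

4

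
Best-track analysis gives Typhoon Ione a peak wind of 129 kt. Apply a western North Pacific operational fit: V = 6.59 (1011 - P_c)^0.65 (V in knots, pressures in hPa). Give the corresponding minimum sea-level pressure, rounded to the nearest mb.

914 mb

ΔP = (V / 6.59)^(1/0.65) = (129/6.59)^1.538.
129/6.59 = 19.575; 19.575^1.538 ≈ 97.10 mb.
P_c = 1011 − 97.10 = 913.90 ≈ 914 mb.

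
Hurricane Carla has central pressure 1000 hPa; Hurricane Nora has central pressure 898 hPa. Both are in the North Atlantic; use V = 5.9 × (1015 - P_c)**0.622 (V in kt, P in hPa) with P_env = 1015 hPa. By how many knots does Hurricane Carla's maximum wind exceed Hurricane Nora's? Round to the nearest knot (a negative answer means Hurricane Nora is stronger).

Hurricane Carla: ΔP = 15; V ≈ 5.9 × 15^0.622 ≈ 31.80 kt.
Hurricane Nora: ΔP = 117; V ≈ 5.9 × 117^0.622 ≈ 114.09 kt.
Difference ≈ 31.80 − 114.09 = -82.29 → -82 kt.

-82 kt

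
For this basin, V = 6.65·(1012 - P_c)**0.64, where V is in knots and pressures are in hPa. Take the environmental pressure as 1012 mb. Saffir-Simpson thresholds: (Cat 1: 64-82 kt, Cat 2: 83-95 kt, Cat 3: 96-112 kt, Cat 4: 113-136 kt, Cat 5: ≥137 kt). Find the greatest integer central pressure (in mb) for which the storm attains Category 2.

960 mb

Category 2 begins at V = 83 kt.
Required ΔP = (83/6.65)^(1/0.64) = 12.481^1.562 ≈ 51.63 mb.
P_c ≤ 1012 − 51.63 = 960.37, so the highest integer P_c is 960 mb.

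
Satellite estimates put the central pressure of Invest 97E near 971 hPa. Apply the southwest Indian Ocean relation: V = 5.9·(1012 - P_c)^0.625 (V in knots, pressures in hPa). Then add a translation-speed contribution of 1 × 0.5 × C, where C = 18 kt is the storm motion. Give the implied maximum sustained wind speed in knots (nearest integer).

ΔP = 1012 − 971 = 41 hPa.
41^0.625 ≈ 10.186.
V ≈ 5.9 × 10.186 ≈ 60.1 kt.
Translation term: 1 × 0.5 × 18 = 9 kt.
Corrected V ≈ 69.1 kt → 69 kt.

69 kt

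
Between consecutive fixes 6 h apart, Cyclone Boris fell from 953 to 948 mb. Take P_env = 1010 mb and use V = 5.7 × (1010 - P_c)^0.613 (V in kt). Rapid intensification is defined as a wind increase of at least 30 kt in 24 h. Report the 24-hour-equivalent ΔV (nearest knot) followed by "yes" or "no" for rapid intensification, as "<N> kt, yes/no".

14 kt, no

V₁: ΔP = 57, V ≈ 5.7 × 57^0.613 ≈ 67.96 kt.
V₂: ΔP = 62, V ≈ 5.7 × 62^0.613 ≈ 71.55 kt.
ΔV over 6 h = 3.59 kt → 24 h equivalent = 3.59 × 24/6 ≈ 14.36 kt.
14 kt < 30 kt ⇒ not rapid intensification.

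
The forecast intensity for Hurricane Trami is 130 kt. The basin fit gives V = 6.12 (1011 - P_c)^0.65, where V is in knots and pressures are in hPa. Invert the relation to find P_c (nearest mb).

901 mb

ΔP = (V / 6.12)^(1/0.65) = (130/6.12)^1.538.
130/6.12 = 21.242; 21.242^1.538 ≈ 110.11 mb.
P_c = 1011 − 110.11 = 900.89 ≈ 901 mb.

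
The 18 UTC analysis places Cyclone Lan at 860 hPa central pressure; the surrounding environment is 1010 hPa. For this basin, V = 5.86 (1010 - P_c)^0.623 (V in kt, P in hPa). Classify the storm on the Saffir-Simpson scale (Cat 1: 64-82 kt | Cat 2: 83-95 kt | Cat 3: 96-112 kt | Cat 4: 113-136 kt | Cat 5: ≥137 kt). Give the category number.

ΔP = 1010 − 860 = 150 hPa.
V ≈ 5.86 × 150^0.623 = 5.86 × 22.68 ≈ 133 kt.
133 kt falls in the Category 4 band.

4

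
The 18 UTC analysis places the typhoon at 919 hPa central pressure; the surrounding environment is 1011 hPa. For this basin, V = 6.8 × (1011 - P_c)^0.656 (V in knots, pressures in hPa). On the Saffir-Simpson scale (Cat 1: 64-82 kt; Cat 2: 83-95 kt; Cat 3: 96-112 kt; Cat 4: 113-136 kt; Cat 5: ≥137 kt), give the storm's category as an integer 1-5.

4

ΔP = 1011 − 919 = 92 hPa.
V ≈ 6.8 × 92^0.656 = 6.8 × 19.42 ≈ 132 kt.
132 kt falls in the Category 4 band.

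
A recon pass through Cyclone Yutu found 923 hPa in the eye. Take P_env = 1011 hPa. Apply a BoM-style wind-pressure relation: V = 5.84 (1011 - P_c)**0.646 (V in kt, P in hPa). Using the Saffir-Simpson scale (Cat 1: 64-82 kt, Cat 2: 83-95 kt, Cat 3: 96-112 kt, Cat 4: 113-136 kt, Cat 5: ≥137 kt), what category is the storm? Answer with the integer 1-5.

ΔP = 1011 − 923 = 88 hPa.
V ≈ 5.84 × 88^0.646 = 5.84 × 18.04 ≈ 105 kt.
105 kt falls in the Category 3 band.

3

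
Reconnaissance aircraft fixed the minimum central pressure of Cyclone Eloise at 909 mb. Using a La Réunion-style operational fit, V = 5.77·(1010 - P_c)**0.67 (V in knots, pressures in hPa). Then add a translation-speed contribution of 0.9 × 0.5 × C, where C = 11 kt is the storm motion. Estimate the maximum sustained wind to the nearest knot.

132 kt

ΔP = 1010 − 909 = 101 mb.
101^0.67 ≈ 22.024.
V ≈ 5.77 × 22.024 ≈ 127.1 kt.
Translation term: 0.9 × 0.5 × 11 = 4.95 kt.
Corrected V ≈ 132.05 kt → 132 kt.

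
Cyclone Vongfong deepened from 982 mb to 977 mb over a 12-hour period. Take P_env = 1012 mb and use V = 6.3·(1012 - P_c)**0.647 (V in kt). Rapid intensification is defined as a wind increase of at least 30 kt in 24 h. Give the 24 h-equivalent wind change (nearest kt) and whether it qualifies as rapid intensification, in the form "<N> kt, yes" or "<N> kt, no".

12 kt, no

V₁: ΔP = 30, V ≈ 6.3 × 30^0.647 ≈ 56.89 kt.
V₂: ΔP = 35, V ≈ 6.3 × 35^0.647 ≈ 62.86 kt.
ΔV over 12 h = 5.97 kt → 24 h equivalent = 5.97 × 24/12 ≈ 11.94 kt.
12 kt < 30 kt ⇒ not rapid intensification.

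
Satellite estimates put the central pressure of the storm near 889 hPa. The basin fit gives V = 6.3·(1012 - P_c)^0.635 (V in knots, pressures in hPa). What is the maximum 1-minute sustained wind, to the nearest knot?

134 kt

ΔP = 1012 − 889 = 123 hPa.
123^0.635 ≈ 21.237.
V ≈ 6.3 × 21.237 ≈ 133.8 kt.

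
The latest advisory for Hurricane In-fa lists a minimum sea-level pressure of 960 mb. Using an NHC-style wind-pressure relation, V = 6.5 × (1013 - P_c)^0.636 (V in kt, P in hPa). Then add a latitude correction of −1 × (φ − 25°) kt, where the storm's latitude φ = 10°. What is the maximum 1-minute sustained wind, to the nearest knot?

96 kt

ΔP = 1013 − 960 = 53 mb.
53^0.636 ≈ 12.492.
V ≈ 6.5 × 12.492 ≈ 81.2 kt.
Latitude correction: −1 × (10 − 25) = 15 kt.
Corrected V ≈ 96.2 kt → 96 kt.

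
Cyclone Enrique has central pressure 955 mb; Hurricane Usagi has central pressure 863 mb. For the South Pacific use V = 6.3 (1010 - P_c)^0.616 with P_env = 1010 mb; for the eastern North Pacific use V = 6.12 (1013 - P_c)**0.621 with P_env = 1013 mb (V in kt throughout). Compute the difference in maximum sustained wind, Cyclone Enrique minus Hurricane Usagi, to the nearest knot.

-63 kt

Cyclone Enrique: ΔP = 55; V ≈ 6.3 × 55^0.616 ≈ 74.37 kt.
Hurricane Usagi: ΔP = 150; V ≈ 6.12 × 150^0.621 ≈ 137.44 kt.
Difference ≈ 74.37 − 137.44 = -63.07 → -63 kt.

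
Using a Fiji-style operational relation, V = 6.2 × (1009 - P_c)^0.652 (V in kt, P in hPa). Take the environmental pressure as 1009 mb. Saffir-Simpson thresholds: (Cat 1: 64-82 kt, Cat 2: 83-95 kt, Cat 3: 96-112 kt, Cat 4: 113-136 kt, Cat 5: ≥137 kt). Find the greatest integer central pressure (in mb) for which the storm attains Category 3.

942 mb

Category 3 begins at V = 96 kt.
Required ΔP = (96/6.2)^(1/0.652) = 15.484^1.534 ≈ 66.83 mb.
P_c ≤ 1009 − 66.83 = 942.17, so the highest integer P_c is 942 mb.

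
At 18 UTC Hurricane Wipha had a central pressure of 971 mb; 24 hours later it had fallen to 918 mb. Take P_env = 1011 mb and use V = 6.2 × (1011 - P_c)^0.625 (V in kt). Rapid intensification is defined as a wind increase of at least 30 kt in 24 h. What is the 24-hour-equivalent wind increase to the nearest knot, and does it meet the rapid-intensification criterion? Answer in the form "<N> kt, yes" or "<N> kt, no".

43 kt, yes

V₁: ΔP = 40, V ≈ 6.2 × 40^0.625 ≈ 62.18 kt.
V₂: ΔP = 93, V ≈ 6.2 × 93^0.625 ≈ 105.36 kt.
ΔV over 24 h = 43.18 kt → 24 h equivalent = 43.18 × 24/24 ≈ 43.18 kt.
43 kt ≥ 30 kt ⇒ rapid intensification.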